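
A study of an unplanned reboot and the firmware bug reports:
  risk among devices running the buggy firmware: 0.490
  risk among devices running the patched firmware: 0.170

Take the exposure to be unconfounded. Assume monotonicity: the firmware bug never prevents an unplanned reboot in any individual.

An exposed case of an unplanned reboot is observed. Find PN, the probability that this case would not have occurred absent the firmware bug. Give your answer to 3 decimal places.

PN ≈ 0.653

Let p₁ = 0.49, p₀ = 0.17.
Under exogeneity and monotonicity, PN = (p₁ − p₀) / p₁.
PN = (0.49 − 0.17) / 0.49 = 0.32 / 0.49 ≈ 0.6531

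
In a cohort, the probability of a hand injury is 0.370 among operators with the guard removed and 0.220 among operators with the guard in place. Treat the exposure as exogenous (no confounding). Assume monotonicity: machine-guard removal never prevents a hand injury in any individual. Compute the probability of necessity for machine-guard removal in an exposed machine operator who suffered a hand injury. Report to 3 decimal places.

PN ≈ 0.405

Let p₁ = 0.37, p₀ = 0.22.
Under exogeneity and monotonicity, PN = (p₁ − p₀) / p₁.
PN = (0.37 − 0.22) / 0.37 = 0.15 / 0.37 ≈ 0.4054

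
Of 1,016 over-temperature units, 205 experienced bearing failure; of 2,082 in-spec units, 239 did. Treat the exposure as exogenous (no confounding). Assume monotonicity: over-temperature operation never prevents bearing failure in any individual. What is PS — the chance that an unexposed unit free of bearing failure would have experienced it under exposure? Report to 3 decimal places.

p₁ = P(outcome | exposed) = 205/1016 = 0.20177
p₀ = P(outcome | unexposed) = 239/2082 = 0.11479
Under exogeneity and monotonicity, PS = (p₁ − p₀) / (1 − p₀).
PS = (0.20177 − 0.11479) / (1 − 0.11479) = 0.086978 / 0.88521 ≈ 0.0983

PS ≈ 0.098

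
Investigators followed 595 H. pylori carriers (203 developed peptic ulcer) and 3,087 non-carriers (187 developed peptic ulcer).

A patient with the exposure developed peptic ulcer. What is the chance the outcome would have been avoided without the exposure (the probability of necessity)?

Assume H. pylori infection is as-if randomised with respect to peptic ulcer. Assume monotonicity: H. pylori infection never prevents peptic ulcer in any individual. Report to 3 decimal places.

PN ≈ 0.822

p₁ = P(outcome | exposed) = 203/595 = 0.34118
p₀ = P(outcome | unexposed) = 187/3087 = 0.060577
Under exogeneity and monotonicity, PN = (p₁ − p₀) / p₁.
PN = (0.34118 − 0.060577) / 0.34118 = 0.2806 / 0.34118 ≈ 0.8224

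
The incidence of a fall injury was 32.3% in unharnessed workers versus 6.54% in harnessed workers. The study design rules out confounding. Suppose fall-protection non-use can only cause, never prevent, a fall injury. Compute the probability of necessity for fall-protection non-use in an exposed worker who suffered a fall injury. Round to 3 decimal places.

PN ≈ 0.798

p₁ = 0.323, p₀ = 0.0654.
Under exogeneity and monotonicity, PN = (p₁ − p₀) / p₁.
PN = (0.323 − 0.0654) / 0.323 = 0.2576 / 0.323 ≈ 0.7975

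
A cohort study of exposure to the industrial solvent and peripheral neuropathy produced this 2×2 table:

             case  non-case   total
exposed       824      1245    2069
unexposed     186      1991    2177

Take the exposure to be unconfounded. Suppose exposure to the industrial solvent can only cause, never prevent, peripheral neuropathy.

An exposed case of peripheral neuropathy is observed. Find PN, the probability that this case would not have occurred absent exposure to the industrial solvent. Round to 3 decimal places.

p₁ = P(outcome | exposed) = 824/2069 = 0.39826
p₀ = P(outcome | unexposed) = 186/2177 = 0.085439
Under exogeneity and monotonicity, PN = (p₁ − p₀)/p₁.
PN = (0.39826 − 0.085439) / 0.39826 ≈ 0.7855

PN ≈ 0.785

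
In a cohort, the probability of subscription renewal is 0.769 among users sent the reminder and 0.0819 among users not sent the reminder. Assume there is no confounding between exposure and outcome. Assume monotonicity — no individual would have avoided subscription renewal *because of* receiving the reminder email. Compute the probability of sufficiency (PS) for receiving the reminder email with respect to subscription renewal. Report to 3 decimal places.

Let p₁ = 0.769, p₀ = 0.0819.
Under exogeneity and monotonicity, PS = (p₁ − p₀) / (1 − p₀).
PS = (0.769 − 0.0819) / (1 − 0.0819) = 0.6871 / 0.9181 ≈ 0.7484

PS ≈ 0.748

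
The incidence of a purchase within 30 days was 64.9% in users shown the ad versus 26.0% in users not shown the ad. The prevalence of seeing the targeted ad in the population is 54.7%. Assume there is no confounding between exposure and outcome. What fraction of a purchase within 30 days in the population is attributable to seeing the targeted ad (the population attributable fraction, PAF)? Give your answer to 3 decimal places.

PAF ≈ 0.450

p₁ = 0.649, p₀ = 0.26.
Overall risk P(Y=1) = π·p₁ + (1−π)·p₀ = 0.547×0.649 + 0.453×0.26 = 0.47278.
Under exogeneity, PAF = [P(Y=1) − p₀] / P(Y=1).
PAF = (0.47278 − 0.26) / 0.47278 ≈ 0.4501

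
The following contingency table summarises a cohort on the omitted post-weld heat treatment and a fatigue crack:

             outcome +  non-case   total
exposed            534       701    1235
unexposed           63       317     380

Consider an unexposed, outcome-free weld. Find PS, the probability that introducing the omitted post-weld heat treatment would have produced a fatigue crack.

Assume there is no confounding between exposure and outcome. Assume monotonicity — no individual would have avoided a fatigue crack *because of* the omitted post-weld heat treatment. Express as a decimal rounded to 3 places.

p₁ = P(outcome | exposed) = 534/1235 = 0.43239
p₀ = P(outcome | unexposed) = 63/380 = 0.16579
Under exogeneity and monotonicity, PS = (p₁ − p₀) / (1 − p₀).
PS = (0.43239 − 0.16579) / (1 − 0.16579) = 0.2666 / 0.83421 ≈ 0.3196

PS ≈ 0.320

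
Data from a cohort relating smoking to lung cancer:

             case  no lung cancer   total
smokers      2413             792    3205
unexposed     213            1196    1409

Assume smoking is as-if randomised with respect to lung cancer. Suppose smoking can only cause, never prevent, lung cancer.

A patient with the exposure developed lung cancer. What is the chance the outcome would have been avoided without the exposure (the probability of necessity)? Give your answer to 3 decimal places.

p₁ = P(outcome | exposed) = 2413/3205 = 0.75289
p₀ = P(outcome | unexposed) = 213/1409 = 0.15117
Under exogeneity and monotonicity, PN = (p₁ − p₀) / p₁.
PN = (0.75289 − 0.15117) / 0.75289 = 0.60172 / 0.75289 ≈ 0.7992

PN ≈ 0.799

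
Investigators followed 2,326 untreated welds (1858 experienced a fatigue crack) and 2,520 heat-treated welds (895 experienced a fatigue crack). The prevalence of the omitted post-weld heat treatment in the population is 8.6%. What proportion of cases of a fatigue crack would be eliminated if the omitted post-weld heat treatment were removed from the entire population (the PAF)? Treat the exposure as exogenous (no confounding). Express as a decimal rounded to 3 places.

p₁ = P(outcome | exposed) = 1858/2326 = 0.7988
p₀ = P(outcome | unexposed) = 895/2520 = 0.35516
Overall risk P(Y=1) = π·p₁ + (1−π)·p₀ = 0.086×0.7988 + 0.914×0.35516 = 0.39331.
Under exogeneity, PAF = [P(Y=1) − p₀] / P(Y=1).
PAF = (0.39331 − 0.35516) / 0.39331 ≈ 0.0970

PAF ≈ 0.097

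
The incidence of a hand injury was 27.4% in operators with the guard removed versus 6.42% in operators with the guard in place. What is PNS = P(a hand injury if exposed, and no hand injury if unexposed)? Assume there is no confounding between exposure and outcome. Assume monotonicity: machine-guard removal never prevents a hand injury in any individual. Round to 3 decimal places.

PNS ≈ 0.210

p₁ = 0.274, p₀ = 0.0642.
Under exogeneity and monotonicity, PNS = p₁ − p₀.
PNS = 0.274 − 0.0642 = 0.2098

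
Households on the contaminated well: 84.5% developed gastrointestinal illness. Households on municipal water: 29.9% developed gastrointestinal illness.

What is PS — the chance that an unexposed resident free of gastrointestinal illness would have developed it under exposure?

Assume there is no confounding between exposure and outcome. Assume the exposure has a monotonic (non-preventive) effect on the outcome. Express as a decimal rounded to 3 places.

PS ≈ 0.779

p₁ = 0.845, p₀ = 0.299.
Under exogeneity and monotonicity, PS = (p₁ − p₀) / (1 − p₀).
PS = (0.845 − 0.299) / (1 − 0.299) = 0.546 / 0.701 ≈ 0.7789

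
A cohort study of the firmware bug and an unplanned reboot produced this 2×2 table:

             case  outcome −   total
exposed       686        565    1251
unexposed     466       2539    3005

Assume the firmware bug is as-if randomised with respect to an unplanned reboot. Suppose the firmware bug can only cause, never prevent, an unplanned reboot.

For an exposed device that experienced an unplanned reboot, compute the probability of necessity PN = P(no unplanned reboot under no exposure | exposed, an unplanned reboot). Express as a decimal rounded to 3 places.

PN ≈ 0.717

p₁ = P(outcome | exposed) = 686/1251 = 0.54836
p₀ = P(outcome | unexposed) = 466/3005 = 0.15507
Under exogeneity and monotonicity, PN = (p₁ − p₀) / p₁.
PN = (0.54836 − 0.15507) / 0.54836 = 0.39329 / 0.54836 ≈ 0.7172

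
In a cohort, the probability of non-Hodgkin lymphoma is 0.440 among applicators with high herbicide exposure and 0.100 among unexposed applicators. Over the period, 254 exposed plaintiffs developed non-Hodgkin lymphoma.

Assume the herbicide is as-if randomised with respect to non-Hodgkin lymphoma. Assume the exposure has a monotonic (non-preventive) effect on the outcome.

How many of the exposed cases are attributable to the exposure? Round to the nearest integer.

Let p₁ = 0.44, p₀ = 0.1.
PN = (p₁ − p₀)/p₁ = (0.44 − 0.1) / 0.44 ≈ 0.77273.
Attributable cases ≈ PN × (exposed cases) = 0.77273 × 254 ≈ 196.27.

about 196 cases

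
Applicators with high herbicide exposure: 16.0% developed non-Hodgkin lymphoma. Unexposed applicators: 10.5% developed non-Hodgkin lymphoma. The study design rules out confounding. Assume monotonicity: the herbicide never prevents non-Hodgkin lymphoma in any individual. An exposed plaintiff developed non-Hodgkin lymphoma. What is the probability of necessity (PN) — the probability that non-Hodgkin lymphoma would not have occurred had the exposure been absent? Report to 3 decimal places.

PN ≈ 0.344

p₁ = 0.16, p₀ = 0.105.
Under exogeneity and monotonicity, PN = (p₁ − p₀) / p₁.
PN = (0.16 − 0.105) / 0.16 = 0.055 / 0.16 ≈ 0.3438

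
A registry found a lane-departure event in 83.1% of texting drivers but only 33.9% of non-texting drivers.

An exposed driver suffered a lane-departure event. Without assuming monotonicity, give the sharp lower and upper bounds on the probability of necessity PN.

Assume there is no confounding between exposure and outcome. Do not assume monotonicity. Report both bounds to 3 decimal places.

0.592 ≤ PN ≤ 0.795

p₁ = 0.831, p₀ = 0.339.
Under exogeneity alone the bounds on PN are max{0,(p₁−p₀)/p₁} ≤ PN ≤ min{1,(1−p₀)/p₁}.
  lower = (p₁ − p₀)/p₁ = 0.492 / 0.831 ≈ 0.5921
  upper = min{1, (1 − p₀)/p₁} = 0.661 / 0.831 ≈ 0.7954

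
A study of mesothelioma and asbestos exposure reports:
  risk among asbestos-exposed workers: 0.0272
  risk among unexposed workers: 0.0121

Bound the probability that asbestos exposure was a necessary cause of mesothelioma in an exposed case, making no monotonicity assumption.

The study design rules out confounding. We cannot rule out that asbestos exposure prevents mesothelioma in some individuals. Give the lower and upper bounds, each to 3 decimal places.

Let p₁ = 0.0272, p₀ = 0.0121.
Under exogeneity alone the bounds on PN are max{0,(p₁−p₀)/p₁} ≤ PN ≤ min{1,(1−p₀)/p₁}.
  lower = (p₁ − p₀)/p₁ = 0.0151 / 0.0272 ≈ 0.5551
  upper = min{1, (1 − p₀)/p₁} = 0.9879 / 0.0272 ≈ 36.3199 → capped at 1

0.555 ≤ PN ≤ 1.000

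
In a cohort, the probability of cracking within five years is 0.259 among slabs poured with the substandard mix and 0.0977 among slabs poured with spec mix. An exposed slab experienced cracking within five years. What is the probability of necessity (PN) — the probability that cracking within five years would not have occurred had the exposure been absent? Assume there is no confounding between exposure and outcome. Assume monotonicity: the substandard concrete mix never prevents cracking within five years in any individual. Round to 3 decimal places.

PN ≈ 0.623

Let p₁ = 0.259, p₀ = 0.0977.
Under exogeneity and monotonicity, PN = (p₁ − p₀) / p₁.
PN = (0.259 − 0.0977) / 0.259 = 0.1613 / 0.259 ≈ 0.6228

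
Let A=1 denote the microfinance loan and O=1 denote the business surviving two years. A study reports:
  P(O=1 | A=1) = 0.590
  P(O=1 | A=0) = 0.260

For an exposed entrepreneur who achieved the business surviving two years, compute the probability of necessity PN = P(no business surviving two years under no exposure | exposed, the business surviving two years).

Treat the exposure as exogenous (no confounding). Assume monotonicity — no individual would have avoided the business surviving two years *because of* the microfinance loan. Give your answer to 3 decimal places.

PN ≈ 0.559

Let p₁ = 0.59, p₀ = 0.26.
Under exogeneity and monotonicity, PN = (p₁ − p₀) / p₁.
PN = (0.59 − 0.26) / 0.59 = 0.33 / 0.59 ≈ 0.5593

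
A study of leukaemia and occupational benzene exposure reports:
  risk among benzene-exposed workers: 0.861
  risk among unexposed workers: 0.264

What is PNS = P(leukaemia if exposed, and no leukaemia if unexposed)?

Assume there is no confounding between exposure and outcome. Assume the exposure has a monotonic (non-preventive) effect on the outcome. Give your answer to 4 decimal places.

PNS ≈ 0.5970

Let p₁ = 0.861, p₀ = 0.264.
Under exogeneity and monotonicity, PNS = p₁ − p₀.
PNS = 0.861 − 0.264 = 0.597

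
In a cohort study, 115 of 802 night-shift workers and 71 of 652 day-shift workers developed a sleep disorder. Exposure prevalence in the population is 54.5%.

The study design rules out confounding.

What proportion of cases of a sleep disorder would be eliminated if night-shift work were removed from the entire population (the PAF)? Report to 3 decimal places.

p₁ = P(outcome | exposed) = 115/802 = 0.14339
p₀ = P(outcome | unexposed) = 71/652 = 0.1089
Overall risk P(Y=1) = π·p₁ + (1−π)·p₀ = 0.545×0.14339 + 0.455×0.1089 = 0.1277.
Under exogeneity, PAF = [P(Y=1) − p₀] / P(Y=1).
PAF = (0.1277 − 0.1089) / 0.1277 ≈ 0.1472

PAF ≈ 0.147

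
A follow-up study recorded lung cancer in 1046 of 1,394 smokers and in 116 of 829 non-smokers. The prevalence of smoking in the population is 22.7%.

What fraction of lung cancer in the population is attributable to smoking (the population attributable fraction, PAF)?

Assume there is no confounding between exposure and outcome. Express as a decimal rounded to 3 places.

p₁ = P(outcome | exposed) = 1046/1394 = 0.75036
p₀ = P(outcome | unexposed) = 116/829 = 0.13993
Overall risk P(Y=1) = π·p₁ + (1−π)·p₀ = 0.227×0.75036 + 0.773×0.13993 = 0.2785.
Under exogeneity, PAF = [P(Y=1) − p₀] / P(Y=1).
PAF = (0.2785 − 0.13993) / 0.2785 ≈ 0.4976

PAF ≈ 0.498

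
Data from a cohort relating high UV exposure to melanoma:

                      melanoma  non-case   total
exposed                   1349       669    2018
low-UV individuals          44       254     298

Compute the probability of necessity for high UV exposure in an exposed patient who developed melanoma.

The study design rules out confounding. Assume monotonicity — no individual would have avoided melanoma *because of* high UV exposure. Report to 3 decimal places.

PN ≈ 0.779

p₁ = P(outcome | exposed) = 1349/2018 = 0.66848
p₀ = P(outcome | unexposed) = 44/298 = 0.14765
Under exogeneity and monotonicity, PN = (p₁ − p₀)/p₁.
PN = (0.66848 − 0.14765) / 0.66848 ≈ 0.7791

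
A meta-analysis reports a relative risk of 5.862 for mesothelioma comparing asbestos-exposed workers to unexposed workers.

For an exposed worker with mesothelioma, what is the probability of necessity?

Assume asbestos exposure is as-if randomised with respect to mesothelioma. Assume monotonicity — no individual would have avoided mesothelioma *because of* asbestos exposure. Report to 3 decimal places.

PN ≈ 0.829

Under exogeneity and monotonicity, PN = (RR − 1) / RR = 1 − 1/RR.
PN = (5.862 − 1) / 5.862 = 4.862 / 5.862 ≈ 0.8294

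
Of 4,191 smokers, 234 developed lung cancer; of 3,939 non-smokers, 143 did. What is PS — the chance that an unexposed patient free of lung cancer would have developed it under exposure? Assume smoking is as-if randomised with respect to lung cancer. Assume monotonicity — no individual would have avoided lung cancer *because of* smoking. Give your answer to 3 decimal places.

p₁ = P(outcome | exposed) = 234/4191 = 0.055834
p₀ = P(outcome | unexposed) = 143/3939 = 0.036304
Under exogeneity and monotonicity, PS = (p₁ − p₀) / (1 − p₀).
PS = (0.055834 − 0.036304) / (1 − 0.036304) = 0.01953 / 0.9637 ≈ 0.0203

PS ≈ 0.020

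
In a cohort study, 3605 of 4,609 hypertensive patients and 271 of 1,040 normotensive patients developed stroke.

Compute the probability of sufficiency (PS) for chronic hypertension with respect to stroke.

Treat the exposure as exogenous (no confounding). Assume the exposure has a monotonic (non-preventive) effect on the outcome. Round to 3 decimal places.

p₁ = P(outcome | exposed) = 3605/4609 = 0.78217
p₀ = P(outcome | unexposed) = 271/1040 = 0.26058
Under exogeneity and monotonicity, PS = (p₁ − p₀) / (1 − p₀).
PS = (0.78217 − 0.26058) / (1 − 0.26058) = 0.52159 / 0.73942 ≈ 0.7054

PS ≈ 0.705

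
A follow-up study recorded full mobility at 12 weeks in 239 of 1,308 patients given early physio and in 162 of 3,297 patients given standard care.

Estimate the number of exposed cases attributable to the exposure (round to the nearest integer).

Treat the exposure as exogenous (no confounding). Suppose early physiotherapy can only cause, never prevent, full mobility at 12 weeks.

p₁ = P(outcome | exposed) = 239/1308 = 0.18272
p₀ = P(outcome | unexposed) = 162/3297 = 0.049136
PN = (p₁ − p₀)/p₁ = (0.18272 − 0.049136) / 0.18272 ≈ 0.73109.
Attributable cases ≈ PN × (exposed cases) = 0.73109 × 239 ≈ 174.73.

about 175 cases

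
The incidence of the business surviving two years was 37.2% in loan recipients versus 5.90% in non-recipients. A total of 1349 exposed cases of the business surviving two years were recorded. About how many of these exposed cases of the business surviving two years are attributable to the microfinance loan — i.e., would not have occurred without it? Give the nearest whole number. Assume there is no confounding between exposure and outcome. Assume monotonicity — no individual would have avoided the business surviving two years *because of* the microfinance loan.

about 1135 cases

p₁ = 0.372, p₀ = 0.059.
PN = (p₁ − p₀)/p₁ = (0.372 − 0.059) / 0.372 ≈ 0.84140.
Attributable cases ≈ PN × (exposed cases) = 0.84140 × 1349 ≈ 1135.05.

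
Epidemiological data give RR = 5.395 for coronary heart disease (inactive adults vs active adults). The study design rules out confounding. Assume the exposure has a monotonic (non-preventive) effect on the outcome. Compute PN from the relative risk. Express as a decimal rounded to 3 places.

PN ≈ 0.815

Under exogeneity and monotonicity, PN = (RR − 1) / RR = 1 − 1/RR.
PN = (5.395 − 1) / 5.395 = 4.395 / 5.395 ≈ 0.8146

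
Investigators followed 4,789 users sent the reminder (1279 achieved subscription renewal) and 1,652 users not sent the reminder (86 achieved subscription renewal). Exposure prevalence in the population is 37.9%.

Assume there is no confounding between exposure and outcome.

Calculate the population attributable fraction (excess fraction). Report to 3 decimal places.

PAF ≈ 0.610

p₁ = P(outcome | exposed) = 1279/4789 = 0.26707
p₀ = P(outcome | unexposed) = 86/1652 = 0.052058
Overall risk P(Y=1) = π·p₁ + (1−π)·p₀ = 0.379×0.26707 + 0.621×0.052058 = 0.13355.
Under exogeneity, PAF = [P(Y=1) − p₀] / P(Y=1).
PAF = (0.13355 − 0.052058) / 0.13355 ≈ 0.6102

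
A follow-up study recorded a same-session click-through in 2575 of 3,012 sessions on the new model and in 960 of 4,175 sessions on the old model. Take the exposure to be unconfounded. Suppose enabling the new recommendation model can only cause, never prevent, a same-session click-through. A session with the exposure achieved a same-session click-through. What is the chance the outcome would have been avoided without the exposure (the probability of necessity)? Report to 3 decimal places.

PN ≈ 0.731

p₁ = P(outcome | exposed) = 2575/3012 = 0.85491
p₀ = P(outcome | unexposed) = 960/4175 = 0.22994
Under exogeneity and monotonicity, PN = (p₁ − p₀) / p₁.
PN = (0.85491 − 0.22994) / 0.85491 = 0.62497 / 0.85491 ≈ 0.7310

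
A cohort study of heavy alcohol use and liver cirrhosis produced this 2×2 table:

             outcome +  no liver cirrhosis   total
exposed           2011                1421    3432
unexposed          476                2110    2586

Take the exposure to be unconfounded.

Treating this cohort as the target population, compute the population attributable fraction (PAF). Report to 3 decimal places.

p₁ = P(outcome | exposed) = 2011/3432 = 0.58596
p₀ = P(outcome | unexposed) = 476/2586 = 0.18407
Exposure prevalence π = 3432/6018 = 0.57029; overall risk P(Y=1) = 0.41326.
Under exogeneity, PAF = [P(Y=1) − p₀]/P(Y=1).
PAF = (0.41326 − 0.18407) / 0.41326 ≈ 0.5546

PAF ≈ 0.555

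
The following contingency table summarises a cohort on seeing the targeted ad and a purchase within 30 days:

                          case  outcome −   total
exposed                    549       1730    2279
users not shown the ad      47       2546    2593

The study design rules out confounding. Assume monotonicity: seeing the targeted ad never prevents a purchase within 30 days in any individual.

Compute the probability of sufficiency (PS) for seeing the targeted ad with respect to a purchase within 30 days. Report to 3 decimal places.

PS ≈ 0.227

p₁ = P(outcome | exposed) = 549/2279 = 0.2409
p₀ = P(outcome | unexposed) = 47/2593 = 0.018126
Under exogeneity and monotonicity, PS = (p₁ − p₀) / (1 − p₀).
PS = (0.2409 − 0.018126) / (1 − 0.018126) = 0.22277 / 0.98187 ≈ 0.2269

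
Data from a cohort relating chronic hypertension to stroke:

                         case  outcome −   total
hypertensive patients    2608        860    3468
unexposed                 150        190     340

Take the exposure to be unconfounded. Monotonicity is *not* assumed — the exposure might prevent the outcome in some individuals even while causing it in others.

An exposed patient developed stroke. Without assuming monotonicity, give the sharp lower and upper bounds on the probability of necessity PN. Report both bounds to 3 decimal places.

p₁ = P(outcome | exposed) = 2608/3468 = 0.75202
p₀ = P(outcome | unexposed) = 150/340 = 0.44118
Under exogeneity alone the bounds on PN are max{0,(p₁−p₀)/p₁} ≤ PN ≤ min{1,(1−p₀)/p₁}.
  lower = (p₁ − p₀)/p₁ = 0.31084 / 0.75202 ≈ 0.4133
  upper = min{1, (1 − p₀)/p₁} = 0.55882 / 0.75202 ≈ 0.7431

0.413 ≤ PN ≤ 0.743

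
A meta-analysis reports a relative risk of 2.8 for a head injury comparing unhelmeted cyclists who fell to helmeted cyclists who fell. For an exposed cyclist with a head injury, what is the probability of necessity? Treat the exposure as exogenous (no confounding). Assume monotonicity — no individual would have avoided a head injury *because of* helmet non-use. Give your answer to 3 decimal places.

Under exogeneity and monotonicity, PN = (RR − 1) / RR = 1 − 1/RR.
PN = (2.8 − 1) / 2.8 = 1.8 / 2.8 ≈ 0.6429

PN ≈ 0.643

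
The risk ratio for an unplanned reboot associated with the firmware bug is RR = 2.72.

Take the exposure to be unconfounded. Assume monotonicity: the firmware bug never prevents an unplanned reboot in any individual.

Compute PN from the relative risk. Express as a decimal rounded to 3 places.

Under exogeneity and monotonicity, PN = (RR − 1) / RR = 1 − 1/RR.
PN = (2.72 − 1) / 2.72 = 1.72 / 2.72 ≈ 0.6324

PN ≈ 0.632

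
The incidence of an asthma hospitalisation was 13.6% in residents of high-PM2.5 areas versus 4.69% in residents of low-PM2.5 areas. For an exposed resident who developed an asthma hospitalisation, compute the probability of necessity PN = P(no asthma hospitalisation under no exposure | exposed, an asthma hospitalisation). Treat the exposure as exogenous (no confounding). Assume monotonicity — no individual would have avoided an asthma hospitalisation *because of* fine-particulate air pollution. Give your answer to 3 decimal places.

PN ≈ 0.655

p₁ = 0.136, p₀ = 0.0469.
Under exogeneity and monotonicity, PN = (p₁ − p₀) / p₁.
PN = (0.136 − 0.0469) / 0.136 = 0.0891 / 0.136 ≈ 0.6551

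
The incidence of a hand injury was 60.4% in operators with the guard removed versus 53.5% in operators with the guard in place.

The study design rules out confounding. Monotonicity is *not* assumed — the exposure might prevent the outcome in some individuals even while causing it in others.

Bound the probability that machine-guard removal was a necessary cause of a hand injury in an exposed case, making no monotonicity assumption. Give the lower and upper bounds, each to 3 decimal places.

p₁ = 0.604, p₀ = 0.535.
Under exogeneity alone the bounds on PN are max{0,(p₁−p₀)/p₁} ≤ PN ≤ min{1,(1−p₀)/p₁}.
  lower = (p₁ − p₀)/p₁ = 0.069 / 0.604 ≈ 0.1142
  upper = min{1, (1 − p₀)/p₁} = 0.465 / 0.604 ≈ 0.7699

0.114 ≤ PN ≤ 0.770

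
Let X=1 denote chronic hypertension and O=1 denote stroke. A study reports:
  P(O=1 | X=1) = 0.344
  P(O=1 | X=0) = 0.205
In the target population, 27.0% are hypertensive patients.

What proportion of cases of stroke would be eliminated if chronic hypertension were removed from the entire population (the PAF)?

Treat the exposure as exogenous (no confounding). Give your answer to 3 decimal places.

Let p₁ = 0.344, p₀ = 0.205.
Overall risk P(Y=1) = π·p₁ + (1−π)·p₀ = 0.27×0.344 + 0.73×0.205 = 0.24253.
Under exogeneity, PAF = [P(Y=1) − p₀] / P(Y=1).
PAF = (0.24253 − 0.205) / 0.24253 ≈ 0.1547

PAF ≈ 0.155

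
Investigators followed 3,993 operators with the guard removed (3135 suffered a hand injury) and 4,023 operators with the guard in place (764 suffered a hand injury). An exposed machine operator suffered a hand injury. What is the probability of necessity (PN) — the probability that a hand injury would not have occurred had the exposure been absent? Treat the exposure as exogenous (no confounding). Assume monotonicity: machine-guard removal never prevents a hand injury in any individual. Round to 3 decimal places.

PN ≈ 0.758

p₁ = P(outcome | exposed) = 3135/3993 = 0.78512
p₀ = P(outcome | unexposed) = 764/4023 = 0.18991
Under exogeneity and monotonicity, PN = (p₁ − p₀) / p₁.
PN = (0.78512 − 0.18991) / 0.78512 = 0.59522 / 0.78512 ≈ 0.7581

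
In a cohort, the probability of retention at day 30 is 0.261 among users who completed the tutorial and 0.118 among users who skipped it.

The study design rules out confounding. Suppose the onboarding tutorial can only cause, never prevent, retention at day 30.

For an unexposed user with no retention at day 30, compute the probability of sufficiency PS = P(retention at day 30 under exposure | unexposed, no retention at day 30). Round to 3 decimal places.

PS ≈ 0.162

Let p₁ = 0.261, p₀ = 0.118.
Under exogeneity and monotonicity, PS = (p₁ − p₀) / (1 − p₀).
PS = (0.261 − 0.118) / (1 − 0.118) = 0.143 / 0.882 ≈ 0.1621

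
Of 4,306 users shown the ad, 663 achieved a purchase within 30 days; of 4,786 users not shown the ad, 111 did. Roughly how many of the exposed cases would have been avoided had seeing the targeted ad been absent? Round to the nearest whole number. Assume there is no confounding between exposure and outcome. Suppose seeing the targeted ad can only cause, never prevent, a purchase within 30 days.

p₁ = P(outcome | exposed) = 663/4306 = 0.15397
p₀ = P(outcome | unexposed) = 111/4786 = 0.023193
PN = (p₁ − p₀)/p₁ = (0.15397 − 0.023193) / 0.15397 ≈ 0.84937.
Attributable cases ≈ PN × (exposed cases) = 0.84937 × 663 ≈ 563.13.

about 563 cases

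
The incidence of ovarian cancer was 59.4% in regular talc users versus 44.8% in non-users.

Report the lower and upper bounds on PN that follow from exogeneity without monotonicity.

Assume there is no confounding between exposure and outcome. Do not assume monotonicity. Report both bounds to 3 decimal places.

0.246 ≤ PN ≤ 0.929

p₁ = 0.594, p₀ = 0.448.
Under exogeneity alone the bounds on PN are max{0,(p₁−p₀)/p₁} ≤ PN ≤ min{1,(1−p₀)/p₁}.
  lower = (p₁ − p₀)/p₁ = 0.146 / 0.594 ≈ 0.2458
  upper = min{1, (1 − p₀)/p₁} = 0.552 / 0.594 ≈ 0.9293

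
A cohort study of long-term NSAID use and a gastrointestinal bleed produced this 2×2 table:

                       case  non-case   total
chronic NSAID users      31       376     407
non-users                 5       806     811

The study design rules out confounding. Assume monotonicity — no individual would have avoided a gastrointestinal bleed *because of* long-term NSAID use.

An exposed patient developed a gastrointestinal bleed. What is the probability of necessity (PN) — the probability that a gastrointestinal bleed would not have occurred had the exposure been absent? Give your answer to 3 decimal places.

PN ≈ 0.919

p₁ = P(outcome | exposed) = 31/407 = 0.076167
p₀ = P(outcome | unexposed) = 5/811 = 0.0061652
Under exogeneity and monotonicity, PN = (p₁ − p₀)/p₁.
PN = (0.076167 − 0.0061652) / 0.076167 ≈ 0.9191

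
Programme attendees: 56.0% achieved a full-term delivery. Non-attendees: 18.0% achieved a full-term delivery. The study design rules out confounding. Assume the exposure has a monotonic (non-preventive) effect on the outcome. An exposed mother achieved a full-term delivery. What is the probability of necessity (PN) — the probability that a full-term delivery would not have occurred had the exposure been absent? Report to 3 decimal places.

PN ≈ 0.679

p₁ = 0.56, p₀ = 0.18.
Under exogeneity and monotonicity, PN = (p₁ − p₀) / p₁.
PN = (0.56 − 0.18) / 0.56 = 0.38 / 0.56 ≈ 0.6786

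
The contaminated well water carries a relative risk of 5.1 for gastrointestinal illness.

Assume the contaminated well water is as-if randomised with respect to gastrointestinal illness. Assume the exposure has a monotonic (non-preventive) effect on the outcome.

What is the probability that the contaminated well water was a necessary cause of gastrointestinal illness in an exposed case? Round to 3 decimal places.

Under exogeneity and monotonicity, PN = (RR − 1) / RR = 1 − 1/RR.
PN = (5.1 − 1) / 5.1 = 4.1 / 5.1 ≈ 0.8039

PN ≈ 0.804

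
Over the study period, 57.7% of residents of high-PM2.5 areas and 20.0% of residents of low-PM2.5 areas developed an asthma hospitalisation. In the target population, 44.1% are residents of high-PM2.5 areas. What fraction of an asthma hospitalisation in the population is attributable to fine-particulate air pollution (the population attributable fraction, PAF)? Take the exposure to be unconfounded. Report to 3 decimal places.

p₁ = 0.577, p₀ = 0.2.
Overall risk P(Y=1) = π·p₁ + (1−π)·p₀ = 0.441×0.577 + 0.559×0.2 = 0.36626.
Under exogeneity, PAF = [P(Y=1) − p₀] / P(Y=1).
PAF = (0.36626 − 0.2) / 0.36626 ≈ 0.4539

PAF ≈ 0.454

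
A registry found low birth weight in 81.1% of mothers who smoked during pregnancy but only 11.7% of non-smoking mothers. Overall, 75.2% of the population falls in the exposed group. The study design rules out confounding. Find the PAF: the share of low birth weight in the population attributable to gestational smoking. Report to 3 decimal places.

PAF ≈ 0.817

p₁ = 0.811, p₀ = 0.117.
Overall risk P(Y=1) = π·p₁ + (1−π)·p₀ = 0.752×0.811 + 0.248×0.117 = 0.63889.
Under exogeneity, PAF = [P(Y=1) − p₀] / P(Y=1).
PAF = (0.63889 − 0.117) / 0.63889 ≈ 0.8169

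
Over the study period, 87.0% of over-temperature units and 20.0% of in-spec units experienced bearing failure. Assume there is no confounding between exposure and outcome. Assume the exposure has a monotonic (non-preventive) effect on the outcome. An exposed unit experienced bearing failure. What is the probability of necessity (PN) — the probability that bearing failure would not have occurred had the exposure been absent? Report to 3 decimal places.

PN ≈ 0.770

p₁ = 0.87, p₀ = 0.2.
Under exogeneity and monotonicity, PN = (p₁ − p₀) / p₁.
PN = (0.87 − 0.2) / 0.87 = 0.67 / 0.87 ≈ 0.7701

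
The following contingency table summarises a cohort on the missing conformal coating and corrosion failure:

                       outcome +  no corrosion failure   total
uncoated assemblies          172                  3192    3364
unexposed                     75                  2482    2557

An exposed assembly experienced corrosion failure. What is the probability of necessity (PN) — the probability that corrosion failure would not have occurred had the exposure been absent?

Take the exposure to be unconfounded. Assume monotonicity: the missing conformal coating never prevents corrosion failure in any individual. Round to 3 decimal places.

PN ≈ 0.426

p₁ = P(outcome | exposed) = 172/3364 = 0.05113
p₀ = P(outcome | unexposed) = 75/2557 = 0.029331
Under exogeneity and monotonicity, PN = (p₁ − p₀)/p₁.
PN = (0.05113 − 0.029331) / 0.05113 ≈ 0.4263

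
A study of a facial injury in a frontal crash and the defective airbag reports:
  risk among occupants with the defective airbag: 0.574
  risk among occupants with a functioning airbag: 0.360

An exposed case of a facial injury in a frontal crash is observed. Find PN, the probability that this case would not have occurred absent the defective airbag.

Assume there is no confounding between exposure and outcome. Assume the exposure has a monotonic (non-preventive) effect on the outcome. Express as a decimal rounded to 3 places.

Let p₁ = 0.574, p₀ = 0.36.
Under exogeneity and monotonicity, PN = (p₁ − p₀) / p₁.
PN = (0.574 − 0.36) / 0.574 = 0.214 / 0.574 ≈ 0.3728

PN ≈ 0.373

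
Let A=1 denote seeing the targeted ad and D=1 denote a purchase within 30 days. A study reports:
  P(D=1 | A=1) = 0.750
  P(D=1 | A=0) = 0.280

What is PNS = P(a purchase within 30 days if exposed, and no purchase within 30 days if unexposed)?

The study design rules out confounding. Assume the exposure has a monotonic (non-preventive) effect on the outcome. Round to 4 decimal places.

PNS ≈ 0.4700

Let p₁ = 0.75, p₀ = 0.28.
Under exogeneity and monotonicity, PNS = p₁ − p₀.
PNS = 0.75 − 0.28 = 0.47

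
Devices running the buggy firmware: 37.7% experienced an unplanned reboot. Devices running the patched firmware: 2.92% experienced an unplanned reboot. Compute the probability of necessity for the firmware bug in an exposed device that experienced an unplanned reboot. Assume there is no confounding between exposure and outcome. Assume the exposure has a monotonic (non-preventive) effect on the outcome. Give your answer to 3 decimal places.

PN ≈ 0.923

p₁ = 0.377, p₀ = 0.0292.
Under exogeneity and monotonicity, PN = (p₁ − p₀) / p₁.
PN = (0.377 − 0.0292) / 0.377 = 0.3478 / 0.377 ≈ 0.9225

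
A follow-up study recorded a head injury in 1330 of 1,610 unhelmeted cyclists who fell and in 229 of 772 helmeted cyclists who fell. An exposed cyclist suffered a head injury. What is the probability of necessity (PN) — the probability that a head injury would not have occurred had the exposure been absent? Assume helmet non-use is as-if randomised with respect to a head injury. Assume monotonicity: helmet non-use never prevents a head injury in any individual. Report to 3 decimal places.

p₁ = P(outcome | exposed) = 1330/1610 = 0.82609
p₀ = P(outcome | unexposed) = 229/772 = 0.29663
Under exogeneity and monotonicity, PN = (p₁ − p₀) / p₁.
PN = (0.82609 − 0.29663) / 0.82609 = 0.52945 / 0.82609 ≈ 0.6409

PN ≈ 0.641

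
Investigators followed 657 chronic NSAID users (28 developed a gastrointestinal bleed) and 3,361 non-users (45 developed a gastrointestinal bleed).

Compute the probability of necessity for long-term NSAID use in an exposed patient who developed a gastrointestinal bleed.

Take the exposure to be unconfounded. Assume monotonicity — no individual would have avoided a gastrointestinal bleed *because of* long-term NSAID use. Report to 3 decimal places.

p₁ = P(outcome | exposed) = 28/657 = 0.042618
p₀ = P(outcome | unexposed) = 45/3361 = 0.013389
Under exogeneity and monotonicity, PN = (p₁ − p₀) / p₁.
PN = (0.042618 − 0.013389) / 0.042618 = 0.029229 / 0.042618 ≈ 0.6858

PN ≈ 0.686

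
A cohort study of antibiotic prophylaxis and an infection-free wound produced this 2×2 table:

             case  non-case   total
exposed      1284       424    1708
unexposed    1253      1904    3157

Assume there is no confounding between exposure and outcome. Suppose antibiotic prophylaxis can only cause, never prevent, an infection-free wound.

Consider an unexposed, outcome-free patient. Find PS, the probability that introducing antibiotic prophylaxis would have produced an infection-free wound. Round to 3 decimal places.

p₁ = P(outcome | exposed) = 1284/1708 = 0.75176
p₀ = P(outcome | unexposed) = 1253/3157 = 0.3969
Under exogeneity and monotonicity, PS = (p₁ − p₀) / (1 − p₀).
PS = (0.75176 − 0.3969) / (1 − 0.3969) = 0.35486 / 0.6031 ≈ 0.5884

PS ≈ 0.588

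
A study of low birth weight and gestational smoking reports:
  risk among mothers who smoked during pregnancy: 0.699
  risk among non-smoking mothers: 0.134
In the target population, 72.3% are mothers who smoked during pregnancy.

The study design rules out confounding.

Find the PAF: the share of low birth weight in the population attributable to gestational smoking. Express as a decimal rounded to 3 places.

PAF ≈ 0.753

Let p₁ = 0.699, p₀ = 0.134.
Overall risk P(Y=1) = π·p₁ + (1−π)·p₀ = 0.723×0.699 + 0.277×0.134 = 0.54249.
Under exogeneity, PAF = [P(Y=1) − p₀] / P(Y=1).
PAF = (0.54249 − 0.134) / 0.54249 ≈ 0.7530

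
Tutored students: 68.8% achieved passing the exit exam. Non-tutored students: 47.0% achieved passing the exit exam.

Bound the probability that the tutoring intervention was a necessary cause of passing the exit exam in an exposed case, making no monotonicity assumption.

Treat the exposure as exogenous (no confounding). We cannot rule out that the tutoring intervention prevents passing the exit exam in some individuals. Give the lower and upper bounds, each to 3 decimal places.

p₁ = 0.688, p₀ = 0.47.
Under exogeneity alone the bounds on PN are max{0,(p₁−p₀)/p₁} ≤ PN ≤ min{1,(1−p₀)/p₁}.
  lower = (p₁ − p₀)/p₁ = 0.218 / 0.688 ≈ 0.3169
  upper = min{1, (1 − p₀)/p₁} = 0.53 / 0.688 ≈ 0.7703

0.317 ≤ PN ≤ 0.770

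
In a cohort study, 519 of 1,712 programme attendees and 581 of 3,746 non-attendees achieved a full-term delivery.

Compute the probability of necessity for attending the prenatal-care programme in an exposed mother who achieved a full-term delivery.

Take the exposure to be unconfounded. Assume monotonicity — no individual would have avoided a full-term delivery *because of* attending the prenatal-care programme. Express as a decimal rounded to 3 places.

PN ≈ 0.488

p₁ = P(outcome | exposed) = 519/1712 = 0.30315
p₀ = P(outcome | unexposed) = 581/3746 = 0.1551
Under exogeneity and monotonicity, PN = (p₁ − p₀) / p₁.
PN = (0.30315 − 0.1551) / 0.30315 = 0.14806 / 0.30315 ≈ 0.4884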